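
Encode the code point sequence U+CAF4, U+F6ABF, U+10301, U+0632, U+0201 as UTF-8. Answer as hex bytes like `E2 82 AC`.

EC AB B4 F3 B6 AA BF F0 90 8C 81 D8 B2 C8 81

U+CAF4: 3-byte form → EC AB B4.
U+F6ABF: 4-byte form → F3 B6 AA BF.
U+10301: 4-byte form → F0 90 8C 81.
U+0632: 2-byte form → D8 B2.
U+0201: 2-byte form → C8 81.
Concatenated (15 bytes): EC AB B4 F3 B6 AA BF F0 90 8C 81 D8 B2 C8 81.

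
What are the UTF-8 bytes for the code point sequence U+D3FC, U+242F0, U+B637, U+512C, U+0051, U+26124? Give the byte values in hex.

ED 8F BC F0 A4 8B B0 EB 98 B7 E5 84 AC 51 F0 A6 84 A4

U+D3FC: 3-byte form → ED 8F BC.
U+242F0: 4-byte form → F0 A4 8B B0.
U+B637: 3-byte form → EB 98 B7.
U+512C: 3-byte form → E5 84 AC.
U+0051: 1-byte form → 51.
U+26124: 4-byte form → F0 A6 84 A4.
Concatenated (18 bytes): ED 8F BC F0 A4 8B B0 EB 98 B7 E5 84 AC 51 F0 A6 84 A4.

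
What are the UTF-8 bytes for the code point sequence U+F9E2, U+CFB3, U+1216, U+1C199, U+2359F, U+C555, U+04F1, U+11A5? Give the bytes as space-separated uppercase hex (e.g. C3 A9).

U+F9E2: 3-byte form → EF A7 A2.
U+CFB3: 3-byte form → EC BE B3.
U+1216: 3-byte form → E1 88 96.
U+1C199: 4-byte form → F0 9C 86 99.
U+2359F: 4-byte form → F0 A3 96 9F.
U+C555: 3-byte form → EC 95 95.
U+04F1: 2-byte form → D3 B1.
U+11A5: 3-byte form → E1 86 A5.
Concatenated (25 bytes): EF A7 A2 EC BE B3 E1 88 96 F0 9C 86 99 F0 A3 96 9F EC 95 95 D3 B1 E1 86 A5.

EF A7 A2 EC BE B3 E1 88 96 F0 9C 86 99 F0 A3 96 9F EC 95 95 D3 B1 E1 86 A5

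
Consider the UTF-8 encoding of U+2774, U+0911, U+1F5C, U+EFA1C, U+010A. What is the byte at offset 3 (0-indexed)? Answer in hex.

U+2774 → 3-byte form E2 9D B4 at offsets 0–2.
U+0911 → 3-byte form E0 A4 91 at offsets 3–5.
Offset 3 falls in char 2's range; it's byte 1 of E0 A4 91 = 0xE0.

0xE0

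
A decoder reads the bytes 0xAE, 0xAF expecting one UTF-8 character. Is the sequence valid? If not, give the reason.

invalid (continuation byte with no leading byte)

Byte 0xAE = 10101110 has the form 10xxxxxx — a continuation byte — but there is no preceding leading byte.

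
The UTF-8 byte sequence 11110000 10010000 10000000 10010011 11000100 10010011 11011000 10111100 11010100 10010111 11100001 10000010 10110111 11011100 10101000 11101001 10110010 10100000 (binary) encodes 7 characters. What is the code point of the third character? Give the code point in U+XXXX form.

Offset 0: leading byte 0xF0 = 11110000 → 4-byte char #1 = F0 90 80 93.
Offset 4: leading byte 0xC4 = 11000100 → 2-byte char #2 = C4 93.
Offset 6: leading byte 0xD8 = 11011000 → 2-byte char #3 = D8 BC.
Leading byte 0xD8 = 11011000 matches 110xxxxx → 2-byte sequence.
Byte 1: 0xD8 = 11011000, payload 11000 (5 bits).
Byte 2: 0xBC = 10111100 (10xxxxxx ✓), payload 111100.
Concatenate: 11000111100 = 0x63C (11 bits → U+063C).

U+063C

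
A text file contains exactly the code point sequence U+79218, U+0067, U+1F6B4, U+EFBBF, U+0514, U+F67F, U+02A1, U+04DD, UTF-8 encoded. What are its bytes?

F1 B9 88 98 67 F0 9F 9A B4 F3 AF AE BF D4 94 EF 99 BF CA A1 D3 9D

U+79218: 4-byte form → F1 B9 88 98.
U+0067: 1-byte form → 67.
U+1F6B4: 4-byte form → F0 9F 9A B4.
U+EFBBF: 4-byte form → F3 AF AE BF.
U+0514: 2-byte form → D4 94.
U+F67F: 3-byte form → EF 99 BF.
U+02A1: 2-byte form → CA A1.
U+04DD: 2-byte form → D3 9D.
Concatenated (22 bytes): F1 B9 88 98 67 F0 9F 9A B4 F3 AF AE BF D4 94 EF 99 BF CA A1 D3 9D.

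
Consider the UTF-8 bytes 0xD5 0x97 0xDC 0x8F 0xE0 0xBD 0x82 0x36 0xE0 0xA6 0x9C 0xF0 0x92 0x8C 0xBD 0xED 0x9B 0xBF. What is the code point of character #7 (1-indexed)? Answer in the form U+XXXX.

Offset 0: leading byte 0xD5 = 11010101 → 2-byte char #1 = D5 97.
Offset 2: leading byte 0xDC = 11011100 → 2-byte char #2 = DC 8F.
Offset 4: leading byte 0xE0 = 11100000 → 3-byte char #3 = E0 BD 82.
Offset 7: leading byte 0x36 = 00110110 → 1-byte char #4 = 36.
Offset 8: leading byte 0xE0 = 11100000 → 3-byte char #5 = E0 A6 9C.
Offset 11: leading byte 0xF0 = 11110000 → 4-byte char #6 = F0 92 8C BD.
Offset 15: leading byte 0xED = 11101101 → 3-byte char #7 = ED 9B BF.
Leading byte 0xED = 11101101 matches 1110xxxx → 3-byte sequence.
Byte 1: 0xED = 11101101, payload 1101 (4 bits).
Byte 2: 0x9B = 10011011 (10xxxxxx ✓), payload 011011.
Byte 3: 0xBF = 10111111 (10xxxxxx ✓), payload 111111.
Concatenate: 1101011011111111 = 0xD6FF (16 bits → U+D6FF).

U+D6FF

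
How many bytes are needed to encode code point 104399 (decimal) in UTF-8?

4

U+197CF = 0x197CF. UTF-8 uses 1 byte below 0x80, 2 below 0x800, 3 below 0x10000, 4 up to 0x10FFFF. 0x197CF is in U+10000–U+10FFFF → 4 bytes.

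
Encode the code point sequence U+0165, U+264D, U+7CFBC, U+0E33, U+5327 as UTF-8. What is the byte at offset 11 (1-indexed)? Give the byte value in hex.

1-indexed offset 11 is 0-indexed offset 10.
U+0165 → 2-byte form C5 A5 at offsets 0–1.
U+264D → 3-byte form E2 99 8D at offsets 2–4.
U+7CFBC → 4-byte form F1 BC BE BC at offsets 5–8.
U+0E33 → 3-byte form E0 B8 B3 at offsets 9–11.
Offset 10 falls in char 4's range; it's byte 2 of E0 B8 B3 = 0xB8.

0xB8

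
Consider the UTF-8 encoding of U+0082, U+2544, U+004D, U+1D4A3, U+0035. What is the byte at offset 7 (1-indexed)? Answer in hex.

1-indexed offset 7 is 0-indexed offset 6.
U+0082 → 2-byte form C2 82 at offsets 0–1.
U+2544 → 3-byte form E2 95 84 at offsets 2–4.
U+004D → 1-byte form 4D at offsets 5–5.
U+1D4A3 → 4-byte form F0 9D 92 A3 at offsets 6–9.
Offset 6 falls in char 4's range; it's byte 1 of F0 9D 92 A3 = 0xF0.

0xF0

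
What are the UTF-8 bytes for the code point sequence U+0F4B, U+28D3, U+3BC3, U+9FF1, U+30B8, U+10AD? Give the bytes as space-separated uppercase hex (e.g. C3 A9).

E0 BD 8B E2 A3 93 E3 AF 83 E9 BF B1 E3 82 B8 E1 82 AD

U+0F4B: 3-byte form → E0 BD 8B.
U+28D3: 3-byte form → E2 A3 93.
U+3BC3: 3-byte form → E3 AF 83.
U+9FF1: 3-byte form → E9 BF B1.
U+30B8: 3-byte form → E3 82 B8.
U+10AD: 3-byte form → E1 82 AD.
Concatenated (18 bytes): E0 BD 8B E2 A3 93 E3 AF 83 E9 BF B1 E3 82 B8 E1 82 AD.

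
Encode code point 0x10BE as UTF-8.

E1 82 BE

U+10BE = 0x10BE = 4286 decimal. In range U+0800–U+FFFF → 3-byte form: 1110xxxx 10xxxxxx 10xxxxxx.
Binary (16 bits): 0001000010111110.
Split 4+6+6: 0001 | 000010 | 111110.
Byte 1: 11100001 = 0xE1.
Byte 2: 10000010 = 0x82.
Byte 3: 10111110 = 0xBE.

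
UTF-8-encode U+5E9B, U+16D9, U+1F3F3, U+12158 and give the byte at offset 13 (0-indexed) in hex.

0x98

U+5E9B → 3-byte form E5 BA 9B at offsets 0–2.
U+16D9 → 3-byte form E1 9B 99 at offsets 3–5.
U+1F3F3 → 4-byte form F0 9F 8F B3 at offsets 6–9.
U+12158 → 4-byte form F0 92 85 98 at offsets 10–13.
Offset 13 falls in char 4's range; it's byte 4 of F0 92 85 98 = 0x98.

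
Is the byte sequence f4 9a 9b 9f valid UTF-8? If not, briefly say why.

invalid (encodes a value above U+10FFFF)

Leading byte 0xF4 = 11110100 → 4-byte form.
Payload = 0x11A6DF, which exceeds U+10FFFF, the maximum Unicode code point. (Leading bytes F5–FF, or F4 followed by ≥ 0x90, are invalid.)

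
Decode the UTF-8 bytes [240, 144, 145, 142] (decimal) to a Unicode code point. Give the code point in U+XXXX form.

U+1044E

Leading byte 0xF0 = 11110000 matches 11110xxx → 4-byte sequence.
Byte 1: 0xF0 = 11110000, payload 000 (3 bits).
Byte 2: 0x90 = 10010000 (10xxxxxx ✓), payload 010000.
Byte 3: 0x91 = 10010001 (10xxxxxx ✓), payload 010001.
Byte 4: 0x8E = 10001110 (10xxxxxx ✓), payload 001110.
Concatenate: 000010000010001001110 = 0x1044E (21 bits → U+1044E).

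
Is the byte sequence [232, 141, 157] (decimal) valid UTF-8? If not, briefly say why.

Leading byte 0xE8 = 11101000 → 3-byte form.
Continuation bytes 0x8D=10001101, 0x9D=10011101 all match 10xxxxxx.
Decoded value 0x835D is ≥ 0x800 (shortest form) and not a surrogate.

valid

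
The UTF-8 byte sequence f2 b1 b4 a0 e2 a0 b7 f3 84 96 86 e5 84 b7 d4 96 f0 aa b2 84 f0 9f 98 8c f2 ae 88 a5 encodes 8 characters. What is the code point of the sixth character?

U+2AC84

Offset 0: leading byte 0xF2 = 11110010 → 4-byte char #1 = F2 B1 B4 A0.
Offset 4: leading byte 0xE2 = 11100010 → 3-byte char #2 = E2 A0 B7.
Offset 7: leading byte 0xF3 = 11110011 → 4-byte char #3 = F3 84 96 86.
Offset 11: leading byte 0xE5 = 11100101 → 3-byte char #4 = E5 84 B7.
Offset 14: leading byte 0xD4 = 11010100 → 2-byte char #5 = D4 96.
Offset 16: leading byte 0xF0 = 11110000 → 4-byte char #6 = F0 AA B2 84.
Leading byte 0xF0 = 11110000 matches 11110xxx → 4-byte sequence.
Byte 1: 0xF0 = 11110000, payload 000 (3 bits).
Byte 2: 0xAA = 10101010 (10xxxxxx ✓), payload 101010.
Byte 3: 0xB2 = 10110010 (10xxxxxx ✓), payload 110010.
Byte 4: 0x84 = 10000100 (10xxxxxx ✓), payload 000100.
Concatenate: 000101010110010000100 = 0x2AC84 (21 bits → U+2AC84).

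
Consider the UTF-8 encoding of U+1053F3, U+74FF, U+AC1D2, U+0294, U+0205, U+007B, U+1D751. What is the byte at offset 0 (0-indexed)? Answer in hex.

0xF4

U+1053F3 → 4-byte form F4 85 8F B3 at offsets 0–3.
Offset 0 falls in char 1's range; it's byte 1 of F4 85 8F B3 = 0xF4.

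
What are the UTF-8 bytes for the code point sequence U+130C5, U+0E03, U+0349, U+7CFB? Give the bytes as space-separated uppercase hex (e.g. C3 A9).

F0 93 83 85 E0 B8 83 CD 89 E7 B3 BB

U+130C5: 4-byte form → F0 93 83 85.
U+0E03: 3-byte form → E0 B8 83.
U+0349: 2-byte form → CD 89.
U+7CFB: 3-byte form → E7 B3 BB.
Concatenated (12 bytes): F0 93 83 85 E0 B8 83 CD 89 E7 B3 BB.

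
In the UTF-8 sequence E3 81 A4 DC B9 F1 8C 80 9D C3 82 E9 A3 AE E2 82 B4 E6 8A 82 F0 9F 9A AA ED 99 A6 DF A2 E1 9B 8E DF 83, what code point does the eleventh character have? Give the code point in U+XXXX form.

Offset 0: leading byte 0xE3 = 11100011 → 3-byte char #1 = E3 81 A4.
Offset 3: leading byte 0xDC = 11011100 → 2-byte char #2 = DC B9.
Offset 5: leading byte 0xF1 = 11110001 → 4-byte char #3 = F1 8C 80 9D.
Offset 9: leading byte 0xC3 = 11000011 → 2-byte char #4 = C3 82.
Offset 11: leading byte 0xE9 = 11101001 → 3-byte char #5 = E9 A3 AE.
Offset 14: leading byte 0xE2 = 11100010 → 3-byte char #6 = E2 82 B4.
Offset 17: leading byte 0xE6 = 11100110 → 3-byte char #7 = E6 8A 82.
Offset 20: leading byte 0xF0 = 11110000 → 4-byte char #8 = F0 9F 9A AA.
Offset 24: leading byte 0xED = 11101101 → 3-byte char #9 = ED 99 A6.
Offset 27: leading byte 0xDF = 11011111 → 2-byte char #10 = DF A2.
Offset 29: leading byte 0xE1 = 11100001 → 3-byte char #11 = E1 9B 8E.
Leading byte 0xE1 = 11100001 matches 1110xxxx → 3-byte sequence.
Byte 1: 0xE1 = 11100001, payload 0001 (4 bits).
Byte 2: 0x9B = 10011011 (10xxxxxx ✓), payload 011011.
Byte 3: 0x8E = 10001110 (10xxxxxx ✓), payload 001110.
Concatenate: 0001011011001110 = 0x16CE (16 bits → U+16CE).

U+16CE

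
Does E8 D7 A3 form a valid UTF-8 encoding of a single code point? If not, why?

Leading byte 0xE8 = 11101000 → 3-byte form.
Byte 2 is 0xD7 = 11010111, which is not 10xxxxxx — expected a continuation byte.

invalid (non-continuation byte where continuation expected)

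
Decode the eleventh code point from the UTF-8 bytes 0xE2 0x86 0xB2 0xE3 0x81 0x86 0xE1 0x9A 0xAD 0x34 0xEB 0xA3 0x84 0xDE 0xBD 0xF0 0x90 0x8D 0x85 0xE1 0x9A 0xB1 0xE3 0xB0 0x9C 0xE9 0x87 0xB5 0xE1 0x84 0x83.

U+1103

Offset 0: leading byte 0xE2 = 11100010 → 3-byte char #1 = E2 86 B2.
Offset 3: leading byte 0xE3 = 11100011 → 3-byte char #2 = E3 81 86.
Offset 6: leading byte 0xE1 = 11100001 → 3-byte char #3 = E1 9A AD.
Offset 9: leading byte 0x34 = 00110100 → 1-byte char #4 = 34.
Offset 10: leading byte 0xEB = 11101011 → 3-byte char #5 = EB A3 84.
Offset 13: leading byte 0xDE = 11011110 → 2-byte char #6 = DE BD.
Offset 15: leading byte 0xF0 = 11110000 → 4-byte char #7 = F0 90 8D 85.
Offset 19: leading byte 0xE1 = 11100001 → 3-byte char #8 = E1 9A B1.
Offset 22: leading byte 0xE3 = 11100011 → 3-byte char #9 = E3 B0 9C.
Offset 25: leading byte 0xE9 = 11101001 → 3-byte char #10 = E9 87 B5.
Offset 28: leading byte 0xE1 = 11100001 → 3-byte char #11 = E1 84 83.
Leading byte 0xE1 = 11100001 matches 1110xxxx → 3-byte sequence.
Byte 1: 0xE1 = 11100001, payload 0001 (4 bits).
Byte 2: 0x84 = 10000100 (10xxxxxx ✓), payload 000100.
Byte 3: 0x83 = 10000011 (10xxxxxx ✓), payload 000011.
Concatenate: 0001000100000011 = 0x1103 (16 bits → U+1103).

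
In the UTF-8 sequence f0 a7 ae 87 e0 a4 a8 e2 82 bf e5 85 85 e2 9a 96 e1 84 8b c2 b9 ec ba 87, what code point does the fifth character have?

U+2696

Offset 0: leading byte 0xF0 = 11110000 → 4-byte char #1 = F0 A7 AE 87.
Offset 4: leading byte 0xE0 = 11100000 → 3-byte char #2 = E0 A4 A8.
Offset 7: leading byte 0xE2 = 11100010 → 3-byte char #3 = E2 82 BF.
Offset 10: leading byte 0xE5 = 11100101 → 3-byte char #4 = E5 85 85.
Offset 13: leading byte 0xE2 = 11100010 → 3-byte char #5 = E2 9A 96.
Leading byte 0xE2 = 11100010 matches 1110xxxx → 3-byte sequence.
Byte 1: 0xE2 = 11100010, payload 0010 (4 bits).
Byte 2: 0x9A = 10011010 (10xxxxxx ✓), payload 011010.
Byte 3: 0x96 = 10010110 (10xxxxxx ✓), payload 010110.
Concatenate: 0010011010010110 = 0x2696 (16 bits → U+2696).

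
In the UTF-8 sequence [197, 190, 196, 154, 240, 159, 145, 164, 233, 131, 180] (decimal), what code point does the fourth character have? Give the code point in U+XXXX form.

Offset 0: leading byte 0xC5 = 11000101 → 2-byte char #1 = C5 BE.
Offset 2: leading byte 0xC4 = 11000100 → 2-byte char #2 = C4 9A.
Offset 4: leading byte 0xF0 = 11110000 → 4-byte char #3 = F0 9F 91 A4.
Offset 8: leading byte 0xE9 = 11101001 → 3-byte char #4 = E9 83 B4.
Leading byte 0xE9 = 11101001 matches 1110xxxx → 3-byte sequence.
Byte 1: 0xE9 = 11101001, payload 1001 (4 bits).
Byte 2: 0x83 = 10000011 (10xxxxxx ✓), payload 000011.
Byte 3: 0xB4 = 10110100 (10xxxxxx ✓), payload 110100.
Concatenate: 1001000011110100 = 0x90F4 (16 bits → U+90F4).

U+90F4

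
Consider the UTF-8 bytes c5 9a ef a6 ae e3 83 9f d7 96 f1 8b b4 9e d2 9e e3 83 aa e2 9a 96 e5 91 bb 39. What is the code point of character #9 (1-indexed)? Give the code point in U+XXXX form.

Offset 0: leading byte 0xC5 = 11000101 → 2-byte char #1 = C5 9A.
Offset 2: leading byte 0xEF = 11101111 → 3-byte char #2 = EF A6 AE.
Offset 5: leading byte 0xE3 = 11100011 → 3-byte char #3 = E3 83 9F.
Offset 8: leading byte 0xD7 = 11010111 → 2-byte char #4 = D7 96.
Offset 10: leading byte 0xF1 = 11110001 → 4-byte char #5 = F1 8B B4 9E.
Offset 14: leading byte 0xD2 = 11010010 → 2-byte char #6 = D2 9E.
Offset 16: leading byte 0xE3 = 11100011 → 3-byte char #7 = E3 83 AA.
Offset 19: leading byte 0xE2 = 11100010 → 3-byte char #8 = E2 9A 96.
Offset 22: leading byte 0xE5 = 11100101 → 3-byte char #9 = E5 91 BB.
Leading byte 0xE5 = 11100101 matches 1110xxxx → 3-byte sequence.
Byte 1: 0xE5 = 11100101, payload 0101 (4 bits).
Byte 2: 0x91 = 10010001 (10xxxxxx ✓), payload 010001.
Byte 3: 0xBB = 10111011 (10xxxxxx ✓), payload 111011.
Concatenate: 0101010001111011 = 0x547B (16 bits → U+547B).

U+547B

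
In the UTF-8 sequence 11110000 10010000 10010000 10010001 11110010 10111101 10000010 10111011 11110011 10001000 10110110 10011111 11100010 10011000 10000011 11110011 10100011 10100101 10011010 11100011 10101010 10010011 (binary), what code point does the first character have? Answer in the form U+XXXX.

Offset 0: leading byte 0xF0 = 11110000 → 4-byte char #1 = F0 90 90 91.
Leading byte 0xF0 = 11110000 matches 11110xxx → 4-byte sequence.
Byte 1: 0xF0 = 11110000, payload 000 (3 bits).
Byte 2: 0x90 = 10010000 (10xxxxxx ✓), payload 010000.
Byte 3: 0x90 = 10010000 (10xxxxxx ✓), payload 010000.
Byte 4: 0x91 = 10010001 (10xxxxxx ✓), payload 010001.
Concatenate: 000010000010000010001 = 0x10411 (21 bits → U+10411).

U+10411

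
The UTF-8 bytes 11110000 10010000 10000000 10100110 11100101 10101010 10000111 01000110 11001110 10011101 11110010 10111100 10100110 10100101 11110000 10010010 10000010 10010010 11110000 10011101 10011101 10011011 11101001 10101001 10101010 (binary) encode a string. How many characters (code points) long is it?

Byte at offset 0: 0xF0 = 11110000 → 4-byte char (#1). Advance 4.
Byte at offset 4: 0xE5 = 11100101 → 3-byte char (#2). Advance 3.
Byte at offset 7: 0x46 = 01000110 → 1-byte char (#3). Advance 1.
Byte at offset 8: 0xCE = 11001110 → 2-byte char (#4). Advance 2.
Byte at offset 10: 0xF2 = 11110010 → 4-byte char (#5). Advance 4.
Byte at offset 14: 0xF0 = 11110000 → 4-byte char (#6). Advance 4.
Byte at offset 18: 0xF0 = 11110000 → 4-byte char (#7). Advance 4.
Byte at offset 22: 0xE9 = 11101001 → 3-byte char (#8). Advance 3.
Reached end at offset 25 after 8 code points.

8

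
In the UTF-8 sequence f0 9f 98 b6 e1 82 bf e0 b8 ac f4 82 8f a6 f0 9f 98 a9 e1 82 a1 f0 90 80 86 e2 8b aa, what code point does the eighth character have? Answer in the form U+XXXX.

U+22EA

Offset 0: leading byte 0xF0 = 11110000 → 4-byte char #1 = F0 9F 98 B6.
Offset 4: leading byte 0xE1 = 11100001 → 3-byte char #2 = E1 82 BF.
Offset 7: leading byte 0xE0 = 11100000 → 3-byte char #3 = E0 B8 AC.
Offset 10: leading byte 0xF4 = 11110100 → 4-byte char #4 = F4 82 8F A6.
Offset 14: leading byte 0xF0 = 11110000 → 4-byte char #5 = F0 9F 98 A9.
Offset 18: leading byte 0xE1 = 11100001 → 3-byte char #6 = E1 82 A1.
Offset 21: leading byte 0xF0 = 11110000 → 4-byte char #7 = F0 90 80 86.
Offset 25: leading byte 0xE2 = 11100010 → 3-byte char #8 = E2 8B AA.
Leading byte 0xE2 = 11100010 matches 1110xxxx → 3-byte sequence.
Byte 1: 0xE2 = 11100010, payload 0010 (4 bits).
Byte 2: 0x8B = 10001011 (10xxxxxx ✓), payload 001011.
Byte 3: 0xAA = 10101010 (10xxxxxx ✓), payload 101010.
Concatenate: 0010001011101010 = 0x22EA (16 bits → U+22EA).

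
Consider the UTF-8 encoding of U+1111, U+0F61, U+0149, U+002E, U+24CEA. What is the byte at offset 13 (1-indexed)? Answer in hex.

1-indexed offset 13 is 0-indexed offset 12.
U+1111 → 3-byte form E1 84 91 at offsets 0–2.
U+0F61 → 3-byte form E0 BD A1 at offsets 3–5.
U+0149 → 2-byte form C5 89 at offsets 6–7.
U+002E → 1-byte form 2E at offsets 8–8.
U+24CEA → 4-byte form F0 A4 B3 AA at offsets 9–12.
Offset 12 falls in char 5's range; it's byte 4 of F0 A4 B3 AA = 0xAA.

0xAA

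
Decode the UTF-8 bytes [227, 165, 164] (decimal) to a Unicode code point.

Leading byte 0xE3 = 11100011 matches 1110xxxx → 3-byte sequence.
Byte 1: 0xE3 = 11100011, payload 0011 (4 bits).
Byte 2: 0xA5 = 10100101 (10xxxxxx ✓), payload 100101.
Byte 3: 0xA4 = 10100100 (10xxxxxx ✓), payload 100100.
Concatenate: 0011100101100100 = 0x3964 (16 bits → U+3964).

U+3964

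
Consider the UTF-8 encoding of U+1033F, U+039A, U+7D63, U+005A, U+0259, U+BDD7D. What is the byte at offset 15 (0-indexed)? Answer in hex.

U+1033F → 4-byte form F0 90 8C BF at offsets 0–3.
U+039A → 2-byte form CE 9A at offsets 4–5.
U+7D63 → 3-byte form E7 B5 A3 at offsets 6–8.
U+005A → 1-byte form 5A at offsets 9–9.
U+0259 → 2-byte form C9 99 at offsets 10–11.
U+BDD7D → 4-byte form F2 BD B5 BD at offsets 12–15.
Offset 15 falls in char 6's range; it's byte 4 of F2 BD B5 BD = 0xBD.

0xBD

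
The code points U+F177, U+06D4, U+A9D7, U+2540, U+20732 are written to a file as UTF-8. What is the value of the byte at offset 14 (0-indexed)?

U+F177 → 3-byte form EF 85 B7 at offsets 0–2.
U+06D4 → 2-byte form DB 94 at offsets 3–4.
U+A9D7 → 3-byte form EA A7 97 at offsets 5–7.
U+2540 → 3-byte form E2 95 80 at offsets 8–10.
U+20732 → 4-byte form F0 A0 9C B2 at offsets 11–14.
Offset 14 falls in char 5's range; it's byte 4 of F0 A0 9C B2 = 0xB2.

0xB2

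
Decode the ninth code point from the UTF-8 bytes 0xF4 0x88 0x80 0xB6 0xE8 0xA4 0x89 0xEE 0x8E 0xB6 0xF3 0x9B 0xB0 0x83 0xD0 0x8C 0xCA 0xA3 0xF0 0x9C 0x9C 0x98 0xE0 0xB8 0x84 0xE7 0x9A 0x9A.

Offset 0: leading byte 0xF4 = 11110100 → 4-byte char #1 = F4 88 80 B6.
Offset 4: leading byte 0xE8 = 11101000 → 3-byte char #2 = E8 A4 89.
Offset 7: leading byte 0xEE = 11101110 → 3-byte char #3 = EE 8E B6.
Offset 10: leading byte 0xF3 = 11110011 → 4-byte char #4 = F3 9B B0 83.
Offset 14: leading byte 0xD0 = 11010000 → 2-byte char #5 = D0 8C.
Offset 16: leading byte 0xCA = 11001010 → 2-byte char #6 = CA A3.
Offset 18: leading byte 0xF0 = 11110000 → 4-byte char #7 = F0 9C 9C 98.
Offset 22: leading byte 0xE0 = 11100000 → 3-byte char #8 = E0 B8 84.
Offset 25: leading byte 0xE7 = 11100111 → 3-byte char #9 = E7 9A 9A.
Leading byte 0xE7 = 11100111 matches 1110xxxx → 3-byte sequence.
Byte 1: 0xE7 = 11100111, payload 0111 (4 bits).
Byte 2: 0x9A = 10011010 (10xxxxxx ✓), payload 011010.
Byte 3: 0x9A = 10011010 (10xxxxxx ✓), payload 011010.
Concatenate: 0111011010011010 = 0x769A (16 bits → U+769A).

U+769A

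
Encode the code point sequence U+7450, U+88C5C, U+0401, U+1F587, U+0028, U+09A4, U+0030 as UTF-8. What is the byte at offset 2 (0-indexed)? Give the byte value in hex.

U+7450 → 3-byte form E7 91 90 at offsets 0–2.
Offset 2 falls in char 1's range; it's byte 3 of E7 91 90 = 0x90.

0x90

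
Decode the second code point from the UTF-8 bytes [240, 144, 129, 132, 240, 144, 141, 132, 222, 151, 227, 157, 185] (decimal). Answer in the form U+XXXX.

Offset 0: leading byte 0xF0 = 11110000 → 4-byte char #1 = F0 90 81 84.
Offset 4: leading byte 0xF0 = 11110000 → 4-byte char #2 = F0 90 8D 84.
Leading byte 0xF0 = 11110000 matches 11110xxx → 4-byte sequence.
Byte 1: 0xF0 = 11110000, payload 000 (3 bits).
Byte 2: 0x90 = 10010000 (10xxxxxx ✓), payload 010000.
Byte 3: 0x8D = 10001101 (10xxxxxx ✓), payload 001101.
Byte 4: 0x84 = 10000100 (10xxxxxx ✓), payload 000100.
Concatenate: 000010000001101000100 = 0x10344 (21 bits → U+10344).

U+10344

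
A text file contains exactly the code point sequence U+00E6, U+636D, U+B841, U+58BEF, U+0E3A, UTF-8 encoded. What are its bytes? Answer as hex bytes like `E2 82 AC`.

C3 A6 E6 8D AD EB A1 81 F1 98 AF AF E0 B8 BA

U+00E6: 2-byte form → C3 A6.
U+636D: 3-byte form → E6 8D AD.
U+B841: 3-byte form → EB A1 81.
U+58BEF: 4-byte form → F1 98 AF AF.
U+0E3A: 3-byte form → E0 B8 BA.
Concatenated (15 bytes): C3 A6 E6 8D AD EB A1 81 F1 98 AF AF E0 B8 BA.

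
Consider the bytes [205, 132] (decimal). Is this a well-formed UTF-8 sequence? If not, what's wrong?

Leading byte 0xCD = 11001101 → 2-byte form.
Continuation bytes 0x84=10000100 all match 10xxxxxx.
Decoded value 0x344 is ≥ 0x80 (shortest form) and not a surrogate.

valid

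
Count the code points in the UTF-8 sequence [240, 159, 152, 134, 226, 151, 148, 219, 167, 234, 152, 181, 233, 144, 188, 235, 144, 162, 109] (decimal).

7

Byte at offset 0: 0xF0 = 11110000 → 4-byte char (#1). Advance 4.
Byte at offset 4: 0xE2 = 11100010 → 3-byte char (#2). Advance 3.
Byte at offset 7: 0xDB = 11011011 → 2-byte char (#3). Advance 2.
Byte at offset 9: 0xEA = 11101010 → 3-byte char (#4). Advance 3.
Byte at offset 12: 0xE9 = 11101001 → 3-byte char (#5). Advance 3.
Byte at offset 15: 0xEB = 11101011 → 3-byte char (#6). Advance 3.
Byte at offset 18: 0x6D = 01101101 → 1-byte char (#7). Advance 1.
Reached end at offset 19 after 7 code points.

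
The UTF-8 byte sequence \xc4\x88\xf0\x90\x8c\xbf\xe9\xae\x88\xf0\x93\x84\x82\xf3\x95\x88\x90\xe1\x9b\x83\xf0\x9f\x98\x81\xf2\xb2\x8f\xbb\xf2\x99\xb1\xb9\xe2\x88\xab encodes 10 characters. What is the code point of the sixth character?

Offset 0: leading byte 0xC4 = 11000100 → 2-byte char #1 = C4 88.
Offset 2: leading byte 0xF0 = 11110000 → 4-byte char #2 = F0 90 8C BF.
Offset 6: leading byte 0xE9 = 11101001 → 3-byte char #3 = E9 AE 88.
Offset 9: leading byte 0xF0 = 11110000 → 4-byte char #4 = F0 93 84 82.
Offset 13: leading byte 0xF3 = 11110011 → 4-byte char #5 = F3 95 88 90.
Offset 17: leading byte 0xE1 = 11100001 → 3-byte char #6 = E1 9B 83.
Leading byte 0xE1 = 11100001 matches 1110xxxx → 3-byte sequence.
Byte 1: 0xE1 = 11100001, payload 0001 (4 bits).
Byte 2: 0x9B = 10011011 (10xxxxxx ✓), payload 011011.
Byte 3: 0x83 = 10000011 (10xxxxxx ✓), payload 000011.
Concatenate: 0001011011000011 = 0x16C3 (16 bits → U+16C3).

U+16C3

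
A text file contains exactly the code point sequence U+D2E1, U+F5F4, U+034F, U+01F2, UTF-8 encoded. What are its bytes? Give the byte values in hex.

ED 8B A1 EF 97 B4 CD 8F C7 B2

U+D2E1: 3-byte form → ED 8B A1.
U+F5F4: 3-byte form → EF 97 B4.
U+034F: 2-byte form → CD 8F.
U+01F2: 2-byte form → C7 B2.
Concatenated (10 bytes): ED 8B A1 EF 97 B4 CD 8F C7 B2.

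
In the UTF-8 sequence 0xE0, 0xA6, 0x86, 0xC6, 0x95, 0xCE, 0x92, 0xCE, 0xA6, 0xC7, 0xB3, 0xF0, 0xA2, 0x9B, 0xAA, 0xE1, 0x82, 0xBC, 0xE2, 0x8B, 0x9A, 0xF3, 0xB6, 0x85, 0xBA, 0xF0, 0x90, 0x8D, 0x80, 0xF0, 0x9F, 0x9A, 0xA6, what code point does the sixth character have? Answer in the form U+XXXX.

U+226EA

Offset 0: leading byte 0xE0 = 11100000 → 3-byte char #1 = E0 A6 86.
Offset 3: leading byte 0xC6 = 11000110 → 2-byte char #2 = C6 95.
Offset 5: leading byte 0xCE = 11001110 → 2-byte char #3 = CE 92.
Offset 7: leading byte 0xCE = 11001110 → 2-byte char #4 = CE A6.
Offset 9: leading byte 0xC7 = 11000111 → 2-byte char #5 = C7 B3.
Offset 11: leading byte 0xF0 = 11110000 → 4-byte char #6 = F0 A2 9B AA.
Leading byte 0xF0 = 11110000 matches 11110xxx → 4-byte sequence.
Byte 1: 0xF0 = 11110000, payload 000 (3 bits).
Byte 2: 0xA2 = 10100010 (10xxxxxx ✓), payload 100010.
Byte 3: 0x9B = 10011011 (10xxxxxx ✓), payload 011011.
Byte 4: 0xAA = 10101010 (10xxxxxx ✓), payload 101010.
Concatenate: 000100010011011101010 = 0x226EA (21 bits → U+226EA).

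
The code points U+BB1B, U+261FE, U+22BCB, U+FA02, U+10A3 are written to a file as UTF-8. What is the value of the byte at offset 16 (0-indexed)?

0xA3

U+BB1B → 3-byte form EB AC 9B at offsets 0–2.
U+261FE → 4-byte form F0 A6 87 BE at offsets 3–6.
U+22BCB → 4-byte form F0 A2 AF 8B at offsets 7–10.
U+FA02 → 3-byte form EF A8 82 at offsets 11–13.
U+10A3 → 3-byte form E1 82 A3 at offsets 14–16.
Offset 16 falls in char 5's range; it's byte 3 of E1 82 A3 = 0xA3.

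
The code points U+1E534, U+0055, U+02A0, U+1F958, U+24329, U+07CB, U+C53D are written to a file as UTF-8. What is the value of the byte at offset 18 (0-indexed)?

0x94

U+1E534 → 4-byte form F0 9E 94 B4 at offsets 0–3.
U+0055 → 1-byte form 55 at offsets 4–4.
U+02A0 → 2-byte form CA A0 at offsets 5–6.
U+1F958 → 4-byte form F0 9F A5 98 at offsets 7–10.
U+24329 → 4-byte form F0 A4 8C A9 at offsets 11–14.
U+07CB → 2-byte form DF 8B at offsets 15–16.
U+C53D → 3-byte form EC 94 BD at offsets 17–19.
Offset 18 falls in char 7's range; it's byte 2 of EC 94 BD = 0x94.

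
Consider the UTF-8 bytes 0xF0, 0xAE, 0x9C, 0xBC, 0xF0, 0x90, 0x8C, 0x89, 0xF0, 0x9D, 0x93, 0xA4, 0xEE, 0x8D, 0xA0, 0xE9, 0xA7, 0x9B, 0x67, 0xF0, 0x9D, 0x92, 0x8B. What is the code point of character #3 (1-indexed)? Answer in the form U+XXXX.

U+1D4E4

Offset 0: leading byte 0xF0 = 11110000 → 4-byte char #1 = F0 AE 9C BC.
Offset 4: leading byte 0xF0 = 11110000 → 4-byte char #2 = F0 90 8C 89.
Offset 8: leading byte 0xF0 = 11110000 → 4-byte char #3 = F0 9D 93 A4.
Leading byte 0xF0 = 11110000 matches 11110xxx → 4-byte sequence.
Byte 1: 0xF0 = 11110000, payload 000 (3 bits).
Byte 2: 0x9D = 10011101 (10xxxxxx ✓), payload 011101.
Byte 3: 0x93 = 10010011 (10xxxxxx ✓), payload 010011.
Byte 4: 0xA4 = 10100100 (10xxxxxx ✓), payload 100100.
Concatenate: 000011101010011100100 = 0x1D4E4 (21 bits → U+1D4E4).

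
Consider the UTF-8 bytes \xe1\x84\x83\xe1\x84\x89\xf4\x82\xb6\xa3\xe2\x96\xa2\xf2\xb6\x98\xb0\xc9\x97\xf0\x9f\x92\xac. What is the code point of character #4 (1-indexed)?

Offset 0: leading byte 0xE1 = 11100001 → 3-byte char #1 = E1 84 83.
Offset 3: leading byte 0xE1 = 11100001 → 3-byte char #2 = E1 84 89.
Offset 6: leading byte 0xF4 = 11110100 → 4-byte char #3 = F4 82 B6 A3.
Offset 10: leading byte 0xE2 = 11100010 → 3-byte char #4 = E2 96 A2.
Leading byte 0xE2 = 11100010 matches 1110xxxx → 3-byte sequence.
Byte 1: 0xE2 = 11100010, payload 0010 (4 bits).
Byte 2: 0x96 = 10010110 (10xxxxxx ✓), payload 010110.
Byte 3: 0xA2 = 10100010 (10xxxxxx ✓), payload 100010.
Concatenate: 0010010110100010 = 0x25A2 (16 bits → U+25A2).

U+25A2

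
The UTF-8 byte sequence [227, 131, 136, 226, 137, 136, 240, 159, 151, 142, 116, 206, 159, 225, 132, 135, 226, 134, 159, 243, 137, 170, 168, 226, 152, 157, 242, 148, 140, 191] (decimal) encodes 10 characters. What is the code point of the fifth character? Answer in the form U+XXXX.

U+039F

Offset 0: leading byte 0xE3 = 11100011 → 3-byte char #1 = E3 83 88.
Offset 3: leading byte 0xE2 = 11100010 → 3-byte char #2 = E2 89 88.
Offset 6: leading byte 0xF0 = 11110000 → 4-byte char #3 = F0 9F 97 8E.
Offset 10: leading byte 0x74 = 01110100 → 1-byte char #4 = 74.
Offset 11: leading byte 0xCE = 11001110 → 2-byte char #5 = CE 9F.
Leading byte 0xCE = 11001110 matches 110xxxxx → 2-byte sequence.
Byte 1: 0xCE = 11001110, payload 01110 (5 bits).
Byte 2: 0x9F = 10011111 (10xxxxxx ✓), payload 011111.
Concatenate: 01110011111 = 0x39F (11 bits → U+039F).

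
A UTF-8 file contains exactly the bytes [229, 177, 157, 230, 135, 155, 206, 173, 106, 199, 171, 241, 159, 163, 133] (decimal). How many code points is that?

Byte at offset 0: 0xE5 = 11100101 → 3-byte char (#1). Advance 3.
Byte at offset 3: 0xE6 = 11100110 → 3-byte char (#2). Advance 3.
Byte at offset 6: 0xCE = 11001110 → 2-byte char (#3). Advance 2.
Byte at offset 8: 0x6A = 01101010 → 1-byte char (#4). Advance 1.
Byte at offset 9: 0xC7 = 11000111 → 2-byte char (#5). Advance 2.
Byte at offset 11: 0xF1 = 11110001 → 4-byte char (#6). Advance 4.
Reached end at offset 15 after 6 code points.

6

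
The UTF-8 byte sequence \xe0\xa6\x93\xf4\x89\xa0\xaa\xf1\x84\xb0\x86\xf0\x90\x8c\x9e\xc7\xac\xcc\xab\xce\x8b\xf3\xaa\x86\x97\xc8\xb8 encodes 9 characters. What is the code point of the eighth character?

U+EA197

Offset 0: leading byte 0xE0 = 11100000 → 3-byte char #1 = E0 A6 93.
Offset 3: leading byte 0xF4 = 11110100 → 4-byte char #2 = F4 89 A0 AA.
Offset 7: leading byte 0xF1 = 11110001 → 4-byte char #3 = F1 84 B0 86.
Offset 11: leading byte 0xF0 = 11110000 → 4-byte char #4 = F0 90 8C 9E.
Offset 15: leading byte 0xC7 = 11000111 → 2-byte char #5 = C7 AC.
Offset 17: leading byte 0xCC = 11001100 → 2-byte char #6 = CC AB.
Offset 19: leading byte 0xCE = 11001110 → 2-byte char #7 = CE 8B.
Offset 21: leading byte 0xF3 = 11110011 → 4-byte char #8 = F3 AA 86 97.
Leading byte 0xF3 = 11110011 matches 11110xxx → 4-byte sequence.
Byte 1: 0xF3 = 11110011, payload 011 (3 bits).
Byte 2: 0xAA = 10101010 (10xxxxxx ✓), payload 101010.
Byte 3: 0x86 = 10000110 (10xxxxxx ✓), payload 000110.
Byte 4: 0x97 = 10010111 (10xxxxxx ✓), payload 010111.
Concatenate: 011101010000110010111 = 0xEA197 (21 bits → U+EA197).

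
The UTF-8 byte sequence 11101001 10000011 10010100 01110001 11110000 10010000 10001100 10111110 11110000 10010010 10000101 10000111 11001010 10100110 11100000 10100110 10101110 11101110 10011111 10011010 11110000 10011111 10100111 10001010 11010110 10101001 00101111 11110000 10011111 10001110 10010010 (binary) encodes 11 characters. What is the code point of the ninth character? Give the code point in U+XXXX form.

Offset 0: leading byte 0xE9 = 11101001 → 3-byte char #1 = E9 83 94.
Offset 3: leading byte 0x71 = 01110001 → 1-byte char #2 = 71.
Offset 4: leading byte 0xF0 = 11110000 → 4-byte char #3 = F0 90 8C BE.
Offset 8: leading byte 0xF0 = 11110000 → 4-byte char #4 = F0 92 85 87.
Offset 12: leading byte 0xCA = 11001010 → 2-byte char #5 = CA A6.
Offset 14: leading byte 0xE0 = 11100000 → 3-byte char #6 = E0 A6 AE.
Offset 17: leading byte 0xEE = 11101110 → 3-byte char #7 = EE 9F 9A.
Offset 20: leading byte 0xF0 = 11110000 → 4-byte char #8 = F0 9F A7 8A.
Offset 24: leading byte 0xD6 = 11010110 → 2-byte char #9 = D6 A9.
Leading byte 0xD6 = 11010110 matches 110xxxxx → 2-byte sequence.
Byte 1: 0xD6 = 11010110, payload 10110 (5 bits).
Byte 2: 0xA9 = 10101001 (10xxxxxx ✓), payload 101001.
Concatenate: 10110101001 = 0x5A9 (11 bits → U+05A9).

U+05A9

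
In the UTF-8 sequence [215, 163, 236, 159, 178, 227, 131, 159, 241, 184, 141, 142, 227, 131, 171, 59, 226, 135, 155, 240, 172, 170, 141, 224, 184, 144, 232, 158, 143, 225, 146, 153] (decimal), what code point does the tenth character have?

U+878F

Offset 0: leading byte 0xD7 = 11010111 → 2-byte char #1 = D7 A3.
Offset 2: leading byte 0xEC = 11101100 → 3-byte char #2 = EC 9F B2.
Offset 5: leading byte 0xE3 = 11100011 → 3-byte char #3 = E3 83 9F.
Offset 8: leading byte 0xF1 = 11110001 → 4-byte char #4 = F1 B8 8D 8E.
Offset 12: leading byte 0xE3 = 11100011 → 3-byte char #5 = E3 83 AB.
Offset 15: leading byte 0x3B = 00111011 → 1-byte char #6 = 3B.
Offset 16: leading byte 0xE2 = 11100010 → 3-byte char #7 = E2 87 9B.
Offset 19: leading byte 0xF0 = 11110000 → 4-byte char #8 = F0 AC AA 8D.
Offset 23: leading byte 0xE0 = 11100000 → 3-byte char #9 = E0 B8 90.
Offset 26: leading byte 0xE8 = 11101000 → 3-byte char #10 = E8 9E 8F.
Leading byte 0xE8 = 11101000 matches 1110xxxx → 3-byte sequence.
Byte 1: 0xE8 = 11101000, payload 1000 (4 bits).
Byte 2: 0x9E = 10011110 (10xxxxxx ✓), payload 011110.
Byte 3: 0x8F = 10001111 (10xxxxxx ✓), payload 001111.
Concatenate: 1000011110001111 = 0x878F (16 bits → U+878F).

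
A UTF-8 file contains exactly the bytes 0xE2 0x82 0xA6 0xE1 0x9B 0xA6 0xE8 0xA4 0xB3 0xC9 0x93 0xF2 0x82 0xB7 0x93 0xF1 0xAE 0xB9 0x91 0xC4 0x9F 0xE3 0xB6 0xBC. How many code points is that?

Byte at offset 0: 0xE2 = 11100010 → 3-byte char (#1). Advance 3.
Byte at offset 3: 0xE1 = 11100001 → 3-byte char (#2). Advance 3.
Byte at offset 6: 0xE8 = 11101000 → 3-byte char (#3). Advance 3.
Byte at offset 9: 0xC9 = 11001001 → 2-byte char (#4). Advance 2.
Byte at offset 11: 0xF2 = 11110010 → 4-byte char (#5). Advance 4.
Byte at offset 15: 0xF1 = 11110001 → 4-byte char (#6). Advance 4.
Byte at offset 19: 0xC4 = 11000100 → 2-byte char (#7). Advance 2.
Byte at offset 21: 0xE3 = 11100011 → 3-byte char (#8). Advance 3.
Reached end at offset 24 after 8 code points.

8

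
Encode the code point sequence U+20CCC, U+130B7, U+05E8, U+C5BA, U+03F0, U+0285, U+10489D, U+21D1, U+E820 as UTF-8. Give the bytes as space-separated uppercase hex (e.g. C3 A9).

F0 A0 B3 8C F0 93 82 B7 D7 A8 EC 96 BA CF B0 CA 85 F4 84 A2 9D E2 87 91 EE A0 A0

U+20CCC: 4-byte form → F0 A0 B3 8C.
U+130B7: 4-byte form → F0 93 82 B7.
U+05E8: 2-byte form → D7 A8.
U+C5BA: 3-byte form → EC 96 BA.
U+03F0: 2-byte form → CF B0.
U+0285: 2-byte form → CA 85.
U+10489D: 4-byte form → F4 84 A2 9D.
U+21D1: 3-byte form → E2 87 91.
U+E820: 3-byte form → EE A0 A0.
Concatenated (27 bytes): F0 A0 B3 8C F0 93 82 B7 D7 A8 EC 96 BA CF B0 CA 85 F4 84 A2 9D E2 87 91 EE A0 A0.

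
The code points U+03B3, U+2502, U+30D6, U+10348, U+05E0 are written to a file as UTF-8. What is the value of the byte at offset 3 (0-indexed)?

0x94

U+03B3 → 2-byte form CE B3 at offsets 0–1.
U+2502 → 3-byte form E2 94 82 at offsets 2–4.
Offset 3 falls in char 2's range; it's byte 2 of E2 94 82 = 0x94.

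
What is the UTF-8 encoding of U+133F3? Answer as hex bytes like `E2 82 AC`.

U+133F3 = 0x133F3 = 78835 decimal. In range U+10000–U+10FFFF → 4-byte form: 11110xxx 10xxxxxx 10xxxxxx 10xxxxxx.
Binary (21 bits): 000010011001111110011.
Split 3+6+6+6: 000 | 010011 | 001111 | 110011.
Byte 1: 11110000 = 0xF0.
Byte 2: 10010011 = 0x93.
Byte 3: 10001111 = 0x8F.
Byte 4: 10110011 = 0xB3.

F0 93 8F B3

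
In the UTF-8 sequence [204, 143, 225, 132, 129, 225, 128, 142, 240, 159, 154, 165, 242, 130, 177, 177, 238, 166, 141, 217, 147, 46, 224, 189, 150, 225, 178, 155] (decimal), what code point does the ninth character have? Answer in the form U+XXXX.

Offset 0: leading byte 0xCC = 11001100 → 2-byte char #1 = CC 8F.
Offset 2: leading byte 0xE1 = 11100001 → 3-byte char #2 = E1 84 81.
Offset 5: leading byte 0xE1 = 11100001 → 3-byte char #3 = E1 80 8E.
Offset 8: leading byte 0xF0 = 11110000 → 4-byte char #4 = F0 9F 9A A5.
Offset 12: leading byte 0xF2 = 11110010 → 4-byte char #5 = F2 82 B1 B1.
Offset 16: leading byte 0xEE = 11101110 → 3-byte char #6 = EE A6 8D.
Offset 19: leading byte 0xD9 = 11011001 → 2-byte char #7 = D9 93.
Offset 21: leading byte 0x2E = 00101110 → 1-byte char #8 = 2E.
Offset 22: leading byte 0xE0 = 11100000 → 3-byte char #9 = E0 BD 96.
Leading byte 0xE0 = 11100000 matches 1110xxxx → 3-byte sequence.
Byte 1: 0xE0 = 11100000, payload 0000 (4 bits).
Byte 2: 0xBD = 10111101 (10xxxxxx ✓), payload 111101.
Byte 3: 0x96 = 10010110 (10xxxxxx ✓), payload 010110.
Concatenate: 0000111101010110 = 0xF56 (16 bits → U+0F56).

U+0F56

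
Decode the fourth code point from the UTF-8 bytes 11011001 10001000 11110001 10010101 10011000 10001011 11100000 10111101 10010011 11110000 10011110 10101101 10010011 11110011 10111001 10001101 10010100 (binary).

U+1EB53

Offset 0: leading byte 0xD9 = 11011001 → 2-byte char #1 = D9 88.
Offset 2: leading byte 0xF1 = 11110001 → 4-byte char #2 = F1 95 98 8B.
Offset 6: leading byte 0xE0 = 11100000 → 3-byte char #3 = E0 BD 93.
Offset 9: leading byte 0xF0 = 11110000 → 4-byte char #4 = F0 9E AD 93.
Leading byte 0xF0 = 11110000 matches 11110xxx → 4-byte sequence.
Byte 1: 0xF0 = 11110000, payload 000 (3 bits).
Byte 2: 0x9E = 10011110 (10xxxxxx ✓), payload 011110.
Byte 3: 0xAD = 10101101 (10xxxxxx ✓), payload 101101.
Byte 4: 0x93 = 10010011 (10xxxxxx ✓), payload 010011.
Concatenate: 000011110101101010011 = 0x1EB53 (21 bits → U+1EB53).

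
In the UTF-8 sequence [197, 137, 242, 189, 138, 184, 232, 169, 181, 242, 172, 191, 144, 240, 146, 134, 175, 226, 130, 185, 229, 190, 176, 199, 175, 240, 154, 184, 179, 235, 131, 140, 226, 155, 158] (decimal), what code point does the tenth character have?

U+B0CC

Offset 0: leading byte 0xC5 = 11000101 → 2-byte char #1 = C5 89.
Offset 2: leading byte 0xF2 = 11110010 → 4-byte char #2 = F2 BD 8A B8.
Offset 6: leading byte 0xE8 = 11101000 → 3-byte char #3 = E8 A9 B5.
Offset 9: leading byte 0xF2 = 11110010 → 4-byte char #4 = F2 AC BF 90.
Offset 13: leading byte 0xF0 = 11110000 → 4-byte char #5 = F0 92 86 AF.
Offset 17: leading byte 0xE2 = 11100010 → 3-byte char #6 = E2 82 B9.
Offset 20: leading byte 0xE5 = 11100101 → 3-byte char #7 = E5 BE B0.
Offset 23: leading byte 0xC7 = 11000111 → 2-byte char #8 = C7 AF.
Offset 25: leading byte 0xF0 = 11110000 → 4-byte char #9 = F0 9A B8 B3.
Offset 29: leading byte 0xEB = 11101011 → 3-byte char #10 = EB 83 8C.
Leading byte 0xEB = 11101011 matches 1110xxxx → 3-byte sequence.
Byte 1: 0xEB = 11101011, payload 1011 (4 bits).
Byte 2: 0x83 = 10000011 (10xxxxxx ✓), payload 000011.
Byte 3: 0x8C = 10001100 (10xxxxxx ✓), payload 001100.
Concatenate: 1011000011001100 = 0xB0CC (16 bits → U+B0CC).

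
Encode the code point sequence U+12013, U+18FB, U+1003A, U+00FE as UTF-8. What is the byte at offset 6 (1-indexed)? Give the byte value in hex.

0xA3

1-indexed offset 6 is 0-indexed offset 5.
U+12013 → 4-byte form F0 92 80 93 at offsets 0–3.
U+18FB → 3-byte form E1 A3 BB at offsets 4–6.
Offset 5 falls in char 2's range; it's byte 2 of E1 A3 BB = 0xA3.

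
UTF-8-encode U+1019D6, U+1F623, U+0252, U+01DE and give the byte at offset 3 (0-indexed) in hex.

0x96

U+1019D6 → 4-byte form F4 81 A7 96 at offsets 0–3.
Offset 3 falls in char 1's range; it's byte 4 of F4 81 A7 96 = 0x96.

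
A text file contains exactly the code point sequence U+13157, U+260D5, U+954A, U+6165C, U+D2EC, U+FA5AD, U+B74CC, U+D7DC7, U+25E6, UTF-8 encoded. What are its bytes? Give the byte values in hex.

U+13157: 4-byte form → F0 93 85 97.
U+260D5: 4-byte form → F0 A6 83 95.
U+954A: 3-byte form → E9 95 8A.
U+6165C: 4-byte form → F1 A1 99 9C.
U+D2EC: 3-byte form → ED 8B AC.
U+FA5AD: 4-byte form → F3 BA 96 AD.
U+B74CC: 4-byte form → F2 B7 93 8C.
U+D7DC7: 4-byte form → F3 97 B7 87.
U+25E6: 3-byte form → E2 97 A6.
Concatenated (33 bytes): F0 93 85 97 F0 A6 83 95 E9 95 8A F1 A1 99 9C ED 8B AC F3 BA 96 AD F2 B7 93 8C F3 97 B7 87 E2 97 A6.

F0 93 85 97 F0 A6 83 95 E9 95 8A F1 A1 99 9C ED 8B AC F3 BA 96 AD F2 B7 93 8C F3 97 B7 87 E2 97 A6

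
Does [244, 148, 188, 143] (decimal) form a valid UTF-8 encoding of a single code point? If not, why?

Leading byte 0xF4 = 11110100 → 4-byte form.
Payload = 0x114F0F, which exceeds U+10FFFF, the maximum Unicode code point. (Leading bytes F5–FF, or F4 followed by ≥ 0x90, are invalid.)

invalid (encodes a value above U+10FFFF)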